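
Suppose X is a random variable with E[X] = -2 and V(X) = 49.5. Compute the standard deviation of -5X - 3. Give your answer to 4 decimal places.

35.1781

V(-5X - 3) = (-5)²·49.5 = 1237.5
σ(-5X - 3) = √1237.5 ≈ 35.1781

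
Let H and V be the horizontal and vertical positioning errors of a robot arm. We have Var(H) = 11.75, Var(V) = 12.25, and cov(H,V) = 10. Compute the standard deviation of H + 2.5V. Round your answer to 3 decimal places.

11.761

Var(H + 2.5V) = (1)²·Var(H) + (2.5)²·Var(V) + 2·(1)·(2.5)·cov(H,V)
= 1·11.75 + 6.25·12.25 + 5·10 = 138.3125
sd(H + 2.5V) = √138.3125 ≈ 11.761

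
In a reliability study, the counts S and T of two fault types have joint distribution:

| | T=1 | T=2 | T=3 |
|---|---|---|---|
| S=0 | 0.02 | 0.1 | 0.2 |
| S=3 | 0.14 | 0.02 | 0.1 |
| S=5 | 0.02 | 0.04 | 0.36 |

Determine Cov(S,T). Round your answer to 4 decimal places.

E[S] = 2.88,  E[T] = 2.48
E[ST] = 7.34
Cov(S,T) = E[ST] − E[S]E[T] = 7.34 − (2.88)(2.48) = 0.1976

0.1976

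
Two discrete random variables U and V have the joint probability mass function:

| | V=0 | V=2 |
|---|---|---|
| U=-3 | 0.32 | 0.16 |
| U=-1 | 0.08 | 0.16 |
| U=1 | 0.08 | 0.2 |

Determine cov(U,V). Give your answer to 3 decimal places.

E[U] = -1.4,  E[V] = 1.04
E[UV] = -0.88
cov(U,V) = E[UV] − E[U]E[V] = -0.88 − (-1.4)(1.04) = 0.576

0.576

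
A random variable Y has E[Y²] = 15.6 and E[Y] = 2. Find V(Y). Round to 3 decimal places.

V(Y) = 15.6 − (2)² = 11.6

11.600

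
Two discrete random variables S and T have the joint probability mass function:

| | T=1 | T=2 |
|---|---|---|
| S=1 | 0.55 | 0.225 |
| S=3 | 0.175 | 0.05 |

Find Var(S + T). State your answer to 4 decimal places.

E[S] = 1.45,  E[T] = 1.275,  E[ST] = 1.825
Var(S) = 2.8 − (1.45)² = 0.6975;  Var(T) = 1.825 − (1.275)² = 0.199375
cov(S,T) = 1.825 − (1.45)(1.275) = -0.02375
Var(S + T) = (1)²·0.6975 + (1)²·0.199375 + 2·(1)·(1)·-0.02375 = 0.849375

0.8494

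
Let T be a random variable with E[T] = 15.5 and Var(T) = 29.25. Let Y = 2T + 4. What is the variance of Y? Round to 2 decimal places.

Var(2T + 4) = (2)²·Var(T) = 4·29.25 = 117

117.00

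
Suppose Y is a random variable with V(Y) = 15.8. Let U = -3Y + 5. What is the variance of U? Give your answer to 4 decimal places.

142.2000

V(-3Y + 5) = (-3)²·V(Y) = 9·15.8 = 142.2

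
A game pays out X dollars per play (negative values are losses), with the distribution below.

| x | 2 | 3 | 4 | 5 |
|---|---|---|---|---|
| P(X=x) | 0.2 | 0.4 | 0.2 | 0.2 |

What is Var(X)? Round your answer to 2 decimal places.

E[X] = (2)(0.2) + (3)(0.4) + (4)(0.2) + (5)(0.2) = 3.4
E[X²] = (2)²(0.2) + (3)²(0.4) + (4)²(0.2) + (5)²(0.2) = 12.6
Var(X) = E[X²] − (E[X])² = 12.6 − (3.4)² = 1.04

1.04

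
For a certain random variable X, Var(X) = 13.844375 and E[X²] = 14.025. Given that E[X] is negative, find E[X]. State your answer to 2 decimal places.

-0.43

(E[X])² = E[X²] − Var(X) = 14.025 − 13.844375 = 0.180625
E[X] = −√0.180625 = -0.425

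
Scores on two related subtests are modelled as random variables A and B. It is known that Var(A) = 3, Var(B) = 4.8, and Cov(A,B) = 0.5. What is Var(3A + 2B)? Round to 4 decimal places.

52.2000

Var(3A + 2B) = (3)²·Var(A) + (2)²·Var(B) + 2·(3)·(2)·Cov(A,B)
= 9·3 + 4·4.8 + 12·0.5 = 52.2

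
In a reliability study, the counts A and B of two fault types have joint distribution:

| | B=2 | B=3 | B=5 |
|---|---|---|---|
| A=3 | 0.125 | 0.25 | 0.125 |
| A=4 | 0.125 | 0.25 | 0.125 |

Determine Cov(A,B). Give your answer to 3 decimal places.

E[A] = 3.5,  E[B] = 3.25
E[AB] = 11.375
Cov(A,B) = E[AB] − E[A]E[B] = 11.375 − (3.5)(3.25) = 0

0.000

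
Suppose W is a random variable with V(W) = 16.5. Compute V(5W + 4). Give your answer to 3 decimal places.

412.500

V(5W + 4) = (5)²·V(W) = 25·16.5 = 412.5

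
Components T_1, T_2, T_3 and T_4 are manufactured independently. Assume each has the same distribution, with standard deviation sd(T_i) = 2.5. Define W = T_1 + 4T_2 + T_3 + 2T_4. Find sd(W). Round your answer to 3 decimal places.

11.726

Var(T_i) = (2.5)² = 6.25
By independence, Var(W) = (1)²Var(T_1) + (4)²Var(T_2) + (1)²Var(T_3) + (2)²Var(T_4)
= (1)²·6.25 + (4)²·6.25 + (1)²·6.25 + (2)²·6.25 = 137.5
sd(W) = √137.5 ≈ 11.726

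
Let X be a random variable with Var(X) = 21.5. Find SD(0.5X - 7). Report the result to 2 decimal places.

2.32

Var(0.5X - 7) = (0.5)²·21.5 = 5.375
SD(0.5X - 7) = √5.375 ≈ 2.32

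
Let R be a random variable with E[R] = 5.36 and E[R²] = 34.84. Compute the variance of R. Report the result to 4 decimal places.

Var(R) = 34.84 − (5.36)² = 6.1104

6.1104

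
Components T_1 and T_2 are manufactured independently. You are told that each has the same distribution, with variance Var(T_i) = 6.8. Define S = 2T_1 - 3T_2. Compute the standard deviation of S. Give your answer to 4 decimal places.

By independence, Var(S) = (2)²Var(T_1) + (-3)²Var(T_2)
= (2)²·6.8 + (-3)²·6.8 = 88.4
σ(S) = √88.4 ≈ 9.4021

9.4021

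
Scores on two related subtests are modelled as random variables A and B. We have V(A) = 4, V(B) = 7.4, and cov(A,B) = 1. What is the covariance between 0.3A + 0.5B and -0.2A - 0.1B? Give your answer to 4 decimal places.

-0.7400

cov(0.3A + 0.5B, -0.2A - 0.1B) = (0.3)(-0.2)V(A) + (0.5)(-0.1)V(B) + [(0.3)(-0.1) + (0.5)(-0.2)]cov(A,B)
= -0.06·4 + -0.05·7.4 + -0.13·1 = -0.74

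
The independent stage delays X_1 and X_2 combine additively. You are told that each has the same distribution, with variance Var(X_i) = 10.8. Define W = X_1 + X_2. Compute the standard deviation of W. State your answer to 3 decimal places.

4.648

By independence, Var(W) = (1)²Var(X_1) + (1)²Var(X_2)
= (1)²·10.8 + (1)²·10.8 = 21.6
SD(W) = √21.6 ≈ 4.648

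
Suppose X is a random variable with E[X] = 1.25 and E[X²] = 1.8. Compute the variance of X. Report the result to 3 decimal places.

0.238

V(X) = 1.8 − (1.25)² = 0.2375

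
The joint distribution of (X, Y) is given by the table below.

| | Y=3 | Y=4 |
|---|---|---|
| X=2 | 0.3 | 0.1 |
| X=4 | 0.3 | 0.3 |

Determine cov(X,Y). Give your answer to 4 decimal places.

0.1200

E[X] = 3.2,  E[Y] = 3.4
E[XY] = 11
cov(X,Y) = E[XY] − E[X]E[Y] = 11 − (3.2)(3.4) = 0.12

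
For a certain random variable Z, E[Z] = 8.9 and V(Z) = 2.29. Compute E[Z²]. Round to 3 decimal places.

81.500

E[Z²] = V(Z) + (E[Z])² = 2.29 + (8.9)² = 81.5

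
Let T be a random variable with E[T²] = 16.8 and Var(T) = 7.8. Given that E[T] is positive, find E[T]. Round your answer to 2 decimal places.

(E[T])² = E[T²] − Var(T) = 16.8 − 7.8 = 9
E[T] = √9 = 3

3.00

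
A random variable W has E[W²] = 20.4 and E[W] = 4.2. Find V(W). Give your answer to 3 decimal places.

2.760

V(W) = 20.4 − (4.2)² = 2.76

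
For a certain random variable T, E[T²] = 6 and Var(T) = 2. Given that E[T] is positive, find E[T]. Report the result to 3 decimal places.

(E[T])² = E[T²] − Var(T) = 6 − 2 = 4
E[T] = √4 = 2

2.000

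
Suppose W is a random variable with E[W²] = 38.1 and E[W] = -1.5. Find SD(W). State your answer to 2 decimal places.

var(W) = 38.1 − (-1.5)² = 35.85
SD(W) = √35.85 ≈ 5.99

5.99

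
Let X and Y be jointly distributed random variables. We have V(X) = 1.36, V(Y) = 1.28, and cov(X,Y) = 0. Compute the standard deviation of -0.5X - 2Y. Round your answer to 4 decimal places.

2.3367

V(-0.5X - 2Y) = (-0.5)²·V(X) + (-2)²·V(Y) + 2·(-0.5)·(-2)·cov(X,Y)
= 0.25·1.36 + 4·1.28 + 2·0 = 5.46
σ(-0.5X - 2Y) = √5.46 ≈ 2.3367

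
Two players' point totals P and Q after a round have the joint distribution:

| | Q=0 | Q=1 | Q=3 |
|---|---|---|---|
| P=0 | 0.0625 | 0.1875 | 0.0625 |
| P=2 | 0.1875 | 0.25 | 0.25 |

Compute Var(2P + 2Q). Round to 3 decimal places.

E[P] = 1.375,  E[Q] = 1.375,  E[PQ] = 2
Var(P) = 2.75 − (1.375)² = 0.859375;  Var(Q) = 3.25 − (1.375)² = 1.359375
Cov(P,Q) = 2 − (1.375)(1.375) = 0.109375
Var(2P + 2Q) = (2)²·0.859375 + (2)²·1.359375 + 2·(2)·(2)·0.109375 = 9.75

9.750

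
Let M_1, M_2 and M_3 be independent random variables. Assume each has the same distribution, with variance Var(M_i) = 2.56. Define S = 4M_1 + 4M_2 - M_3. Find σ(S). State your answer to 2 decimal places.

By independence, Var(S) = (4)²Var(M_1) + (4)²Var(M_2) + (-1)²Var(M_3)
= (4)²·2.56 + (4)²·2.56 + (-1)²·2.56 = 84.48
σ(S) = √84.48 ≈ 9.19

9.19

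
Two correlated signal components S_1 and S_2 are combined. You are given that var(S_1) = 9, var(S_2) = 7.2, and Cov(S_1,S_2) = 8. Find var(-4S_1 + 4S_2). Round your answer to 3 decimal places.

var(-4S_1 + 4S_2) = (-4)²·var(S_1) + (4)²·var(S_2) + 2·(-4)·(4)·Cov(S_1,S_2)
= 16·9 + 16·7.2 + -32·8 = 3.2

3.200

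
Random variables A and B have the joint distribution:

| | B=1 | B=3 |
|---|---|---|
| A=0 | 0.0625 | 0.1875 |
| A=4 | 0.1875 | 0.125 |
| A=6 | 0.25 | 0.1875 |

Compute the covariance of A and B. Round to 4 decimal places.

-0.6250

E[A] = 3.875,  E[B] = 2
E[AB] = 7.125
cov(A,B) = E[AB] − E[A]E[B] = 7.125 − (3.875)(2) = -0.625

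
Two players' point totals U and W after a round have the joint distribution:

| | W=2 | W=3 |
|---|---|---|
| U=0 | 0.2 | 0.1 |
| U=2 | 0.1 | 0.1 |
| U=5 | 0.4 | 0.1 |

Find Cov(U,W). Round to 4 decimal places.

-0.1700

E[U] = 2.9,  E[W] = 2.3
E[UW] = 6.5
Cov(U,W) = E[UW] − E[U]E[W] = 6.5 − (2.9)(2.3) = -0.17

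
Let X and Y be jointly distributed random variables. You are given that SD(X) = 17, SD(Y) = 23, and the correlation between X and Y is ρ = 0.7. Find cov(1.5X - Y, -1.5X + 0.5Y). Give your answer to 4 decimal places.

-298.9250

V(X) = (17)² = 289;  V(Y) = (23)² = 529
cov(X,Y) = ρ·SD(X)·SD(Y) = 0.7·17·23 = 273.7
cov(1.5X - Y, -1.5X + 0.5Y) = (1.5)(-1.5)V(X) + (-1)(0.5)V(Y) + [(1.5)(0.5) + (-1)(-1.5)]cov(X,Y)
= -2.25·289 + -0.5·529 + 2.25·273.7 = -298.925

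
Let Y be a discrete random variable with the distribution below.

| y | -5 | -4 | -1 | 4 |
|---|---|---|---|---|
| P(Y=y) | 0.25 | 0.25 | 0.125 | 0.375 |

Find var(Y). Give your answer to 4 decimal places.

E[Y] = (-5)(0.25) + (-4)(0.25) + (-1)(0.125) + (4)(0.375) = -0.875
E[Y²] = (-5)²(0.25) + (-4)²(0.25) + (-1)²(0.125) + (4)²(0.375) = 16.375
var(Y) = E[Y²] − (E[Y])² = 16.375 − (-0.875)² = 15.609375

15.6094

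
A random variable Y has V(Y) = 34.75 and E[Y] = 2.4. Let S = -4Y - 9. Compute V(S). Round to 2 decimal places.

556.00

V(-4Y - 9) = (-4)²·V(Y) = 16·34.75 = 556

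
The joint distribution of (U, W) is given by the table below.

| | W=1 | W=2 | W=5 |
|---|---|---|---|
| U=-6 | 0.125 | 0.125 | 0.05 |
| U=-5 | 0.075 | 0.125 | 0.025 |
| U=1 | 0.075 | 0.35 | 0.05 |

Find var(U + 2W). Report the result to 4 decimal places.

17.1375

E[U] = -2.45,  E[W] = 2.1,  E[UW] = -4.975
var(U) = 16.9 − (-2.45)² = 10.8975;  var(W) = 5.8 − (2.1)² = 1.39
Cov(U,W) = -4.975 − (-2.45)(2.1) = 0.17
var(U + 2W) = (1)²·10.8975 + (2)²·1.39 + 2·(1)·(2)·0.17 = 17.1375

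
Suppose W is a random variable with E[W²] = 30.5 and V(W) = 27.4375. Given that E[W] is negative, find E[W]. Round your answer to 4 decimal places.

(E[W])² = E[W²] − V(W) = 30.5 − 27.4375 = 3.0625
E[W] = −√3.0625 = -1.75

-1.7500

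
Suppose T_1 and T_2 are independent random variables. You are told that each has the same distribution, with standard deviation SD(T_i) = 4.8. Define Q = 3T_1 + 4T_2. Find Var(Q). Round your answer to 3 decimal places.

576.000

Var(T_i) = (4.8)² = 23.04
By independence, Var(Q) = (3)²Var(T_1) + (4)²Var(T_2)
= (3)²·23.04 + (4)²·23.04 = 576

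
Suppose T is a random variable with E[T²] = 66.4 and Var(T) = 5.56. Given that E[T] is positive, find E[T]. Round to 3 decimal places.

(E[T])² = E[T²] − Var(T) = 66.4 − 5.56 = 60.84
E[T] = √60.84 = 7.8

7.800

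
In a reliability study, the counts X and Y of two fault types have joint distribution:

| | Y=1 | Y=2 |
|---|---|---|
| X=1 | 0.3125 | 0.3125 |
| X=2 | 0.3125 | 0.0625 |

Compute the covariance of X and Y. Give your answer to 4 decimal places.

-0.0781

E[X] = 1.375,  E[Y] = 1.375
E[XY] = 1.8125
Cov(X,Y) = E[XY] − E[X]E[Y] = 1.8125 − (1.375)(1.375) = -0.078125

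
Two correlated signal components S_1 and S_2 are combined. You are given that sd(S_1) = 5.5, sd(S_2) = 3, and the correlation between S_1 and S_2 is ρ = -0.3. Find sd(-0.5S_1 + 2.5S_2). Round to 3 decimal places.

8.729

Var(S_1) = (5.5)² = 30.25;  Var(S_2) = (3)² = 9
Cov(S_1,S_2) = ρ·sd(S_1)·sd(S_2) = -0.3·5.5·3 = -4.95
Var(-0.5S_1 + 2.5S_2) = (-0.5)²·Var(S_1) + (2.5)²·Var(S_2) + 2·(-0.5)·(2.5)·Cov(S_1,S_2)
= 0.25·30.25 + 6.25·9 + -2.5·-4.95 = 76.1875
sd(-0.5S_1 + 2.5S_2) = √76.1875 ≈ 8.729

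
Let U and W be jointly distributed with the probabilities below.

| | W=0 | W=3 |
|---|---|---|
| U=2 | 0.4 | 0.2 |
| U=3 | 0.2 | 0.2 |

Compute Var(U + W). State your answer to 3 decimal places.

E[U] = 2.4,  E[W] = 1.2,  E[UW] = 3
Var(U) = 6 − (2.4)² = 0.24;  Var(W) = 3.6 − (1.2)² = 2.16
Cov(U,W) = 3 − (2.4)(1.2) = 0.12
Var(U + W) = (1)²·0.24 + (1)²·2.16 + 2·(1)·(1)·0.12 = 2.64

2.640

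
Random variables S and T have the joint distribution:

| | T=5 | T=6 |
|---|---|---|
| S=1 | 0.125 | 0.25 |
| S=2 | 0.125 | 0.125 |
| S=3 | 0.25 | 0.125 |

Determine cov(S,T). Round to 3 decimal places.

-0.125

E[S] = 2,  E[T] = 5.5
E[ST] = 10.875
cov(S,T) = E[ST] − E[S]E[T] = 10.875 − (2)(5.5) = -0.125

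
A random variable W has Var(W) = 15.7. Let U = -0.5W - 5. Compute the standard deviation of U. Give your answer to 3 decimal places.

1.981

Var(-0.5W - 5) = (-0.5)²·15.7 = 3.925
σ(U) = √3.925 ≈ 1.981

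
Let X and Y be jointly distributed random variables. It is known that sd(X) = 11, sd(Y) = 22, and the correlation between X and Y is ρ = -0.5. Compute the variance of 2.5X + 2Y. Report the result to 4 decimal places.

var(X) = (11)² = 121;  var(Y) = (22)² = 484
Cov(X,Y) = ρ·sd(X)·sd(Y) = -0.5·11·22 = -121
var(2.5X + 2Y) = (2.5)²·var(X) + (2)²·var(Y) + 2·(2.5)·(2)·Cov(X,Y)
= 6.25·121 + 4·484 + 10·-121 = 1482.25

1482.2500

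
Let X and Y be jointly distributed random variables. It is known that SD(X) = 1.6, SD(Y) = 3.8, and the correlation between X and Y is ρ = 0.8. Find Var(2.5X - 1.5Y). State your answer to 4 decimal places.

12.0100

Var(X) = (1.6)² = 2.56;  Var(Y) = (3.8)² = 14.44
Cov(X,Y) = ρ·SD(X)·SD(Y) = 0.8·1.6·3.8 = 4.864
Var(2.5X - 1.5Y) = (2.5)²·Var(X) + (-1.5)²·Var(Y) + 2·(2.5)·(-1.5)·Cov(X,Y)
= 6.25·2.56 + 2.25·14.44 + -7.5·4.864 = 12.01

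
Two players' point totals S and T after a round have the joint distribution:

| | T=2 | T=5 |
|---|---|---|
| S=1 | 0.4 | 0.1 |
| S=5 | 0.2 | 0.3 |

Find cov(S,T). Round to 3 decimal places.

1.200

E[S] = 3,  E[T] = 3.2
E[ST] = 10.8
cov(S,T) = E[ST] − E[S]E[T] = 10.8 − (3)(3.2) = 1.2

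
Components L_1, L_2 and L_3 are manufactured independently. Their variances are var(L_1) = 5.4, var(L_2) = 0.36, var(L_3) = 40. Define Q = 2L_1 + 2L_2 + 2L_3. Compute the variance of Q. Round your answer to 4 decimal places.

By independence, var(Q) = (2)²var(L_1) + (2)²var(L_2) + (2)²var(L_3)
= (2)²·5.4 + (2)²·0.36 + (2)²·40 = 183.04

183.0400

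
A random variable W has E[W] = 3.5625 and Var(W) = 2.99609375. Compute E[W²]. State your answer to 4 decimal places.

15.6875

E[W²] = Var(W) + (E[W])² = 2.99609375 + (3.5625)² = 15.6875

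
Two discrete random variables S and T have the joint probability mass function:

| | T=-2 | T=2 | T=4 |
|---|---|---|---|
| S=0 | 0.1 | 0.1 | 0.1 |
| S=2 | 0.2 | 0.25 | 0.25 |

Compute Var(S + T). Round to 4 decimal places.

E[S] = 1.4,  E[T] = 1.5,  E[ST] = 2.2
Var(S) = 2.8 − (1.4)² = 0.84;  Var(T) = 8.2 − (1.5)² = 5.95
Cov(S,T) = 2.2 − (1.4)(1.5) = 0.1
Var(S + T) = (1)²·0.84 + (1)²·5.95 + 2·(1)·(1)·0.1 = 6.99

6.9900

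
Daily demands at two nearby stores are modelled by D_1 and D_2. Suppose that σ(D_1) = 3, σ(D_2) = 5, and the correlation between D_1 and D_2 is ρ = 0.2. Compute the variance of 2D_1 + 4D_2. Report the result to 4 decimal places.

Var(D_1) = (3)² = 9;  Var(D_2) = (5)² = 25
Cov(D_1,D_2) = ρ·σ(D_1)·σ(D_2) = 0.2·3·5 = 3
Var(2D_1 + 4D_2) = (2)²·Var(D_1) + (4)²·Var(D_2) + 2·(2)·(4)·Cov(D_1,D_2)
= 4·9 + 16·25 + 16·3 = 484

484.0000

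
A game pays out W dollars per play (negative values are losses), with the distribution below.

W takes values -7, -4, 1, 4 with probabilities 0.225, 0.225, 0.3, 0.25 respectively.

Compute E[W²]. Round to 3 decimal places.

18.925

E[W²] = (-7)²(0.225) + (-4)²(0.225) + (1)²(0.3) + (4)²(0.25) = 18.925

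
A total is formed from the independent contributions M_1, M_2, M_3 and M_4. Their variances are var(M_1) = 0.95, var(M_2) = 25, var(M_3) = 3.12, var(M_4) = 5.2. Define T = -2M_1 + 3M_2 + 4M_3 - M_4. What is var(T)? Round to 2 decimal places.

283.92

By independence, var(T) = (-2)²var(M_1) + (3)²var(M_2) + (4)²var(M_3) + (-1)²var(M_4)
= (-2)²·0.95 + (3)²·25 + (4)²·3.12 + (-1)²·5.2 = 283.92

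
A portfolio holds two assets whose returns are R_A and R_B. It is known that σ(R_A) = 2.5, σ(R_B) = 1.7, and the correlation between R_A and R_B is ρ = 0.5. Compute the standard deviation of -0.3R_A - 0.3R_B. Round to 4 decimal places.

1.0978

var(R_A) = (2.5)² = 6.25;  var(R_B) = (1.7)² = 2.89
Cov(R_A,R_B) = ρ·σ(R_A)·σ(R_B) = 0.5·2.5·1.7 = 2.125
var(-0.3R_A - 0.3R_B) = (-0.3)²·var(R_A) + (-0.3)²·var(R_B) + 2·(-0.3)·(-0.3)·Cov(R_A,R_B)
= 0.09·6.25 + 0.09·2.89 + 0.18·2.125 = 1.2051
σ(-0.3R_A - 0.3R_B) = √1.2051 ≈ 1.0978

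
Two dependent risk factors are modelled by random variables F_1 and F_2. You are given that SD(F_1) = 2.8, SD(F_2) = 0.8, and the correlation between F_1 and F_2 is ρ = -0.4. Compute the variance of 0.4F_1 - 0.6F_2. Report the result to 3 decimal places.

Var(F_1) = (2.8)² = 7.84;  Var(F_2) = (0.8)² = 0.64
Cov(F_1,F_2) = ρ·SD(F_1)·SD(F_2) = -0.4·2.8·0.8 = -0.896
Var(0.4F_1 - 0.6F_2) = (0.4)²·Var(F_1) + (-0.6)²·Var(F_2) + 2·(0.4)·(-0.6)·Cov(F_1,F_2)
= 0.16·7.84 + 0.36·0.64 + -0.48·-0.896 = 1.91488

1.915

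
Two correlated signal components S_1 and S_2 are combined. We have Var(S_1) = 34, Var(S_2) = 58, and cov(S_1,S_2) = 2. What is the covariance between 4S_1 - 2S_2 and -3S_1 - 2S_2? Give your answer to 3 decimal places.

cov(4S_1 - 2S_2, -3S_1 - 2S_2) = (4)(-3)Var(S_1) + (-2)(-2)Var(S_2) + [(4)(-2) + (-2)(-3)]cov(S_1,S_2)
= -12·34 + 4·58 + -2·2 = -180

-180.000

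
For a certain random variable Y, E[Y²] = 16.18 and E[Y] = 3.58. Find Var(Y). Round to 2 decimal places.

Var(Y) = 16.18 − (3.58)² = 3.3636

3.36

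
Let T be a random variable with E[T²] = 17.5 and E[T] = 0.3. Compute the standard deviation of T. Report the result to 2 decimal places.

V(T) = 17.5 − (0.3)² = 17.41
SD(T) = √17.41 ≈ 4.17

4.17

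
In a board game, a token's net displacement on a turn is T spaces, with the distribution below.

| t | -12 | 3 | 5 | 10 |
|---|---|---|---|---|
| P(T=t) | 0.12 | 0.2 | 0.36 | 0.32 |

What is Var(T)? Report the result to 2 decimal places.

42.77

E[T] = (-12)(0.12) + (3)(0.2) + (5)(0.36) + (10)(0.32) = 4.16
E[T²] = (-12)²(0.12) + (3)²(0.2) + (5)²(0.36) + (10)²(0.32) = 60.08
Var(T) = E[T²] − (E[T])² = 60.08 − (4.16)² = 42.7744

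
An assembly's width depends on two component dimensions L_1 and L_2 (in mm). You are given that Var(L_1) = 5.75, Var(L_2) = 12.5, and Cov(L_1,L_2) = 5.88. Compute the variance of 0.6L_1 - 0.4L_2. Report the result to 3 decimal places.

Var(0.6L_1 - 0.4L_2) = (0.6)²·Var(L_1) + (-0.4)²·Var(L_2) + 2·(0.6)·(-0.4)·Cov(L_1,L_2)
= 0.36·5.75 + 0.16·12.5 + -0.48·5.88 = 1.2476

1.248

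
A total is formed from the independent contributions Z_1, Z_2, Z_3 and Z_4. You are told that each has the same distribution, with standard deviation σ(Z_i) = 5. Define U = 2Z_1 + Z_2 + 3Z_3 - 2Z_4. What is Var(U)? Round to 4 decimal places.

450.0000

Var(Z_i) = (5)² = 25
By independence, Var(U) = (2)²Var(Z_1) + (1)²Var(Z_2) + (3)²Var(Z_3) + (-2)²Var(Z_4)
= (2)²·25 + (1)²·25 + (3)²·25 + (-2)²·25 = 450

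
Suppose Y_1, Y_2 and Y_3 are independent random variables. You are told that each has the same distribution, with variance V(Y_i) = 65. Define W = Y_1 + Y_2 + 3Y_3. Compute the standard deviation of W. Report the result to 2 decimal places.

26.74

By independence, V(W) = (1)²V(Y_1) + (1)²V(Y_2) + (3)²V(Y_3)
= (1)²·65 + (1)²·65 + (3)²·65 = 715
sd(W) = √715 ≈ 26.74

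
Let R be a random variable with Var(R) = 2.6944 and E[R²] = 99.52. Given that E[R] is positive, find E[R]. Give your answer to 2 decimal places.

9.84

(E[R])² = E[R²] − Var(R) = 99.52 − 2.6944 = 96.8256
E[R] = √96.8256 = 9.84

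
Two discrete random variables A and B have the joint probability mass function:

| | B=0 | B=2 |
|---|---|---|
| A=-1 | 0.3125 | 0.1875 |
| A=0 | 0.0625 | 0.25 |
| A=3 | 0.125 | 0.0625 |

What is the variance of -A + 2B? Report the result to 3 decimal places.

E[A] = 0.0625,  E[B] = 1,  E[AB] = 0
V(A) = 2.1875 − (0.0625)² = 2.18359375;  V(B) = 2 − (1)² = 1
Cov(A,B) = 0 − (0.0625)(1) = -0.0625
V(-A + 2B) = (-1)²·2.18359375 + (2)²·1 + 2·(-1)·(2)·-0.0625 = 6.43359375

6.434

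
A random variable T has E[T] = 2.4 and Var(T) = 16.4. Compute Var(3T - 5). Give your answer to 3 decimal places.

147.600

Var(3T - 5) = (3)²·Var(T) = 9·16.4 = 147.6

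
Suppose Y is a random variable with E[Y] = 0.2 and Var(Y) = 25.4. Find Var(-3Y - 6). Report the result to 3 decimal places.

Var(-3Y - 6) = (-3)²·Var(Y) = 9·25.4 = 228.6

228.600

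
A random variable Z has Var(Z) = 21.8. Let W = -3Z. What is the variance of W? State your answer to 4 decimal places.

Var(-3Z) = (-3)²·Var(Z) = 9·21.8 = 196.2

196.2000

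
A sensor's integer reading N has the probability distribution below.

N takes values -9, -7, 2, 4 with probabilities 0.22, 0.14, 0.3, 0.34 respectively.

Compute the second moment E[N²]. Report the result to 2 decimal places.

31.32

E[N²] = (-9)²(0.22) + (-7)²(0.14) + (2)²(0.3) + (4)²(0.34) = 31.32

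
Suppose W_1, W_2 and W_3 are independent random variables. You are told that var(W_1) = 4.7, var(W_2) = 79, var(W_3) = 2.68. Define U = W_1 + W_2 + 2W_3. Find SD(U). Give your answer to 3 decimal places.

9.717

By independence, var(U) = (1)²var(W_1) + (1)²var(W_2) + (2)²var(W_3)
= (1)²·4.7 + (1)²·79 + (2)²·2.68 = 94.42
SD(U) = √94.42 ≈ 9.717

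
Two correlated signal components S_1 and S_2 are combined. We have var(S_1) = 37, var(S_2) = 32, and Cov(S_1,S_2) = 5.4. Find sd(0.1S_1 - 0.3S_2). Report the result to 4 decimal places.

1.7106

var(0.1S_1 - 0.3S_2) = (0.1)²·var(S_1) + (-0.3)²·var(S_2) + 2·(0.1)·(-0.3)·Cov(S_1,S_2)
= 0.01·37 + 0.09·32 + -0.06·5.4 = 2.926
sd(0.1S_1 - 0.3S_2) = √2.926 ≈ 1.7106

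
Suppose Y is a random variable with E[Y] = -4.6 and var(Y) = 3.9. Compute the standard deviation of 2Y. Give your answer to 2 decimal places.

var(2Y) = (2)²·3.9 = 15.6
SD(2Y) = √15.6 ≈ 3.95

3.95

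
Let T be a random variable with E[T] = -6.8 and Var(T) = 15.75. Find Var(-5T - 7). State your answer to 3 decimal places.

393.750

Var(-5T - 7) = (-5)²·Var(T) = 25·15.75 = 393.75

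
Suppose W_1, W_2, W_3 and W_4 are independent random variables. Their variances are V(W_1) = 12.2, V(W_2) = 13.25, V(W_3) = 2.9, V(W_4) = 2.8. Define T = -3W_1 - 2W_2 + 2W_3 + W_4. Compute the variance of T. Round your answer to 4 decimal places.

By independence, V(T) = (-3)²V(W_1) + (-2)²V(W_2) + (2)²V(W_3) + (1)²V(W_4)
= (-3)²·12.2 + (-2)²·13.25 + (2)²·2.9 + (1)²·2.8 = 177.2

177.2000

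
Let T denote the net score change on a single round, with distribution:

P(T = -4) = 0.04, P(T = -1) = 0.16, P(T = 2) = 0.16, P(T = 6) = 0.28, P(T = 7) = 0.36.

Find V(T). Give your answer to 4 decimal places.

E[T] = (-4)(0.04) + (-1)(0.16) + (2)(0.16) + (6)(0.28) + (7)(0.36) = 4.2
E[T²] = (-4)²(0.04) + (-1)²(0.16) + (2)²(0.16) + (6)²(0.28) + (7)²(0.36) = 29.16
V(T) = E[T²] − (E[T])² = 29.16 − (4.2)² = 11.52

11.5200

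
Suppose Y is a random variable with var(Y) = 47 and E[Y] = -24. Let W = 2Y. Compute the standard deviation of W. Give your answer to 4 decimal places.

var(2Y) = (2)²·47 = 188
σ(W) = √188 ≈ 13.7113

13.7113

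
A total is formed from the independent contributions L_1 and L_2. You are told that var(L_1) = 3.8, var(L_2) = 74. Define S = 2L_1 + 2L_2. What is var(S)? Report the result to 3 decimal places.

311.200

By independence, var(S) = (2)²var(L_1) + (2)²var(L_2)
= (2)²·3.8 + (2)²·74 = 311.2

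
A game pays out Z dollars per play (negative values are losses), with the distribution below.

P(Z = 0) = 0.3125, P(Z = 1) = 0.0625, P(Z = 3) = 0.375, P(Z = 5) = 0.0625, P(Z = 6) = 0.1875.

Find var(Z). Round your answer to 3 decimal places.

4.859

E[Z] = (0)(0.3125) + (1)(0.0625) + (3)(0.375) + (5)(0.0625) + (6)(0.1875) = 2.625
E[Z²] = (0)²(0.3125) + (1)²(0.0625) + (3)²(0.375) + (5)²(0.0625) + (6)²(0.1875) = 11.75
var(Z) = E[Z²] − (E[Z])² = 11.75 − (2.625)² = 4.859375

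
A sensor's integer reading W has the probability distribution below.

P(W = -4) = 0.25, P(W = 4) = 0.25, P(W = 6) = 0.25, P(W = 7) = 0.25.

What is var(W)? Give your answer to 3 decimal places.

18.688

E[W] = (-4)(0.25) + (4)(0.25) + (6)(0.25) + (7)(0.25) = 3.25
E[W²] = (-4)²(0.25) + (4)²(0.25) + (6)²(0.25) + (7)²(0.25) = 29.25
var(W) = E[W²] − (E[W])² = 29.25 − (3.25)² = 18.6875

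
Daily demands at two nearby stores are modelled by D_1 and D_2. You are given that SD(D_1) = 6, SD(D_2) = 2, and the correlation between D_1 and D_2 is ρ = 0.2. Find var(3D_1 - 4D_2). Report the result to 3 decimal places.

330.400

var(D_1) = (6)² = 36;  var(D_2) = (2)² = 4
Cov(D_1,D_2) = ρ·SD(D_1)·SD(D_2) = 0.2·6·2 = 2.4
var(3D_1 - 4D_2) = (3)²·var(D_1) + (-4)²·var(D_2) + 2·(3)·(-4)·Cov(D_1,D_2)
= 9·36 + 16·4 + -24·2.4 = 330.4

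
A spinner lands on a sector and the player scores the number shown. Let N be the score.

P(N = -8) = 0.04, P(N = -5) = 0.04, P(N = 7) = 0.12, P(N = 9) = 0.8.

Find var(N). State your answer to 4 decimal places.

17.6896

E[N] = (-8)(0.04) + (-5)(0.04) + (7)(0.12) + (9)(0.8) = 7.52
E[N²] = (-8)²(0.04) + (-5)²(0.04) + (7)²(0.12) + (9)²(0.8) = 74.24
var(N) = E[N²] − (E[N])² = 74.24 − (7.52)² = 17.6896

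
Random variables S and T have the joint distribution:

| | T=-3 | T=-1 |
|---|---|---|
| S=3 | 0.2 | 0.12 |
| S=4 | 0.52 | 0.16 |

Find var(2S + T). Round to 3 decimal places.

1.434

E[S] = 3.68,  E[T] = -2.44,  E[ST] = -9.04
var(S) = 13.76 − (3.68)² = 0.2176;  var(T) = 6.76 − (-2.44)² = 0.8064
Cov(S,T) = -9.04 − (3.68)(-2.44) = -0.0608
var(2S + T) = (2)²·0.2176 + (1)²·0.8064 + 2·(2)·(1)·-0.0608 = 1.4336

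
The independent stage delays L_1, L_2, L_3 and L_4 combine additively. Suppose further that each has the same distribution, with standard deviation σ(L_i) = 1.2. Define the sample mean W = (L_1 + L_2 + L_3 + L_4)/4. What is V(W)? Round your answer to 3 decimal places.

0.360

V(L_i) = (1.2)² = 1.44
By independence, V(W) = (0.25)²V(L_1) + (0.25)²V(L_2) + (0.25)²V(L_3) + (0.25)²V(L_4)
= (0.25)²·1.44 + (0.25)²·1.44 + (0.25)²·1.44 + (0.25)²·1.44 = 0.36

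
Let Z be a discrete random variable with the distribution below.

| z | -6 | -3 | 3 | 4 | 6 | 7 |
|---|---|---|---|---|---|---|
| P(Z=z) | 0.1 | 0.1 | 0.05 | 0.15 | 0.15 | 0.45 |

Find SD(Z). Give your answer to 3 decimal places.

4.426

E[Z] = (-6)(0.1) + (-3)(0.1) + (3)(0.05) + (4)(0.15) + (6)(0.15) + (7)(0.45) = 3.9
E[Z²] = (-6)²(0.1) + (-3)²(0.1) + (3)²(0.05) + (4)²(0.15) + (6)²(0.15) + (7)²(0.45) = 34.8
Var(Z) = E[Z²] − (E[Z])² = 34.8 − (3.9)² = 19.59
SD(Z) = √19.59 ≈ 4.426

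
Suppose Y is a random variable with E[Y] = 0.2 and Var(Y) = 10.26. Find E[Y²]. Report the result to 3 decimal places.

E[Y²] = Var(Y) + (E[Y])² = 10.26 + (0.2)² = 10.3

10.300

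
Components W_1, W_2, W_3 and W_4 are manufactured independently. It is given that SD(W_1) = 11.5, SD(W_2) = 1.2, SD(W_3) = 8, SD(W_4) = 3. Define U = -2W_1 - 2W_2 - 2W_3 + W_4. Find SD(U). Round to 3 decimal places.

V(W_1) = 132.25, V(W_2) = 1.44, V(W_3) = 64, V(W_4) = 9
By independence, V(U) = (-2)²V(W_1) + (-2)²V(W_2) + (-2)²V(W_3) + (1)²V(W_4)
= (-2)²·132.25 + (-2)²·1.44 + (-2)²·64 + (1)²·9 = 799.76
SD(U) = √799.76 ≈ 28.280

28.280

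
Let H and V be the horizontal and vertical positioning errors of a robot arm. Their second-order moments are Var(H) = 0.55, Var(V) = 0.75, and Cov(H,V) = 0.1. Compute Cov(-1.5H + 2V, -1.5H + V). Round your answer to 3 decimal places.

2.288

Cov(-1.5H + 2V, -1.5H + V) = (-1.5)(-1.5)Var(H) + (2)(1)Var(V) + [(-1.5)(1) + (2)(-1.5)]Cov(H,V)
= 2.25·0.55 + 2·0.75 + -4.5·0.1 = 2.2875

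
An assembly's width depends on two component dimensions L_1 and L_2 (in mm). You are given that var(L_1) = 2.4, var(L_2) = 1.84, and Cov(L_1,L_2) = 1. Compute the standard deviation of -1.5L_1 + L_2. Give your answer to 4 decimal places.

var(-1.5L_1 + L_2) = (-1.5)²·var(L_1) + (1)²·var(L_2) + 2·(-1.5)·(1)·Cov(L_1,L_2)
= 2.25·2.4 + 1·1.84 + -3·1 = 4.24
sd(-1.5L_1 + L_2) = √4.24 ≈ 2.0591

2.0591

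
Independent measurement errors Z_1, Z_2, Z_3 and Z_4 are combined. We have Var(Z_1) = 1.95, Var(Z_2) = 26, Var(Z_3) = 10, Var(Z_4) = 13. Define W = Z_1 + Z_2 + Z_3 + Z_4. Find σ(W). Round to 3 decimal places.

By independence, Var(W) = (1)²Var(Z_1) + (1)²Var(Z_2) + (1)²Var(Z_3) + (1)²Var(Z_4)
= (1)²·1.95 + (1)²·26 + (1)²·10 + (1)²·13 = 50.95
σ(W) = √50.95 ≈ 7.138

7.138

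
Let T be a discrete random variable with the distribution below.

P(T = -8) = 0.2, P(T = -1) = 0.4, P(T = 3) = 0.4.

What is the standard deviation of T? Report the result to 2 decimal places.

E[T] = (-8)(0.2) + (-1)(0.4) + (3)(0.4) = -0.8
E[T²] = (-8)²(0.2) + (-1)²(0.4) + (3)²(0.4) = 16.8
Var(T) = E[T²] − (E[T])² = 16.8 − (-0.8)² = 16.16
SD(T) = √16.16 ≈ 4.02

4.02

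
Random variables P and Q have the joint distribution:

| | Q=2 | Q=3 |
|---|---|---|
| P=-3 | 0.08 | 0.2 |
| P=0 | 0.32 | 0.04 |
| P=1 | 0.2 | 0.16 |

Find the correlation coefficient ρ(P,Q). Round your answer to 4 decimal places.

-0.3110

E[P] = -0.48,  E[Q] = 2.4
E[PQ] = -1.4
cov(P,Q) = E[PQ] − E[P]E[Q] = -1.4 − (-0.48)(2.4) = -0.248
Var(P) = 2.6496,  Var(Q) = 0.24
ρ = -0.248 / √(2.6496·0.24) ≈ -0.3110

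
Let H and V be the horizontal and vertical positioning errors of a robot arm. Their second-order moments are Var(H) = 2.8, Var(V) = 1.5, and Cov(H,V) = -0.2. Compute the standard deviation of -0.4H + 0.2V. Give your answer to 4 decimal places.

Var(-0.4H + 0.2V) = (-0.4)²·Var(H) + (0.2)²·Var(V) + 2·(-0.4)·(0.2)·Cov(H,V)
= 0.16·2.8 + 0.04·1.5 + -0.16·-0.2 = 0.54
sd(-0.4H + 0.2V) = √0.54 ≈ 0.7348

0.7348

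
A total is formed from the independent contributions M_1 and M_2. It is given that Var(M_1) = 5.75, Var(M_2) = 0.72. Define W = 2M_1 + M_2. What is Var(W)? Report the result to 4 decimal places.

By independence, Var(W) = (2)²Var(M_1) + (1)²Var(M_2)
= (2)²·5.75 + (1)²·0.72 = 23.72

23.7200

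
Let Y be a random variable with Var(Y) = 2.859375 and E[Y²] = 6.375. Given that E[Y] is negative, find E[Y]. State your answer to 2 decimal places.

-1.88

(E[Y])² = E[Y²] − Var(Y) = 6.375 − 2.859375 = 3.515625
E[Y] = −√3.515625 = -1.875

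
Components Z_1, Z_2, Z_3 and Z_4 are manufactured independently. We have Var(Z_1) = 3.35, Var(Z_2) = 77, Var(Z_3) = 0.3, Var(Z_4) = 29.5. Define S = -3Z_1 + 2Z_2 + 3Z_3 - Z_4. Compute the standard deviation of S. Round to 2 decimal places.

By independence, Var(S) = (-3)²Var(Z_1) + (2)²Var(Z_2) + (3)²Var(Z_3) + (-1)²Var(Z_4)
= (-3)²·3.35 + (2)²·77 + (3)²·0.3 + (-1)²·29.5 = 370.35
sd(S) = √370.35 ≈ 19.24

19.24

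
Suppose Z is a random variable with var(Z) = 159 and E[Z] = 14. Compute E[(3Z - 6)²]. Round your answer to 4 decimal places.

E[3Z - 6] = 3·14 − 6 = 36
var(3Z - 6) = (3)²·159 = 1431
E[(3Z - 6)²] = var((3Z - 6)) + (E[(3Z - 6)])² = 1431 + (36)² = 2727

2727.0000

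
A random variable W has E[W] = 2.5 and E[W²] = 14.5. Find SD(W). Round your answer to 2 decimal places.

2.87

V(W) = 14.5 − (2.5)² = 8.25
SD(W) = √8.25 ≈ 2.87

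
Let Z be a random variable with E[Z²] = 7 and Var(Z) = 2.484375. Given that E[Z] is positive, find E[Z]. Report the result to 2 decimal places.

2.13

(E[Z])² = E[Z²] − Var(Z) = 7 − 2.484375 = 4.515625
E[Z] = √4.515625 = 2.125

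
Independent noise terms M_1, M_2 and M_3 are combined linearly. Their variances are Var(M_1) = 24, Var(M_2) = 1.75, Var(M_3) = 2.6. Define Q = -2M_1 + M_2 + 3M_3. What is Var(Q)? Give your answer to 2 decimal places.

121.15

By independence, Var(Q) = (-2)²Var(M_1) + (1)²Var(M_2) + (3)²Var(M_3)
= (-2)²·24 + (1)²·1.75 + (3)²·2.6 = 121.15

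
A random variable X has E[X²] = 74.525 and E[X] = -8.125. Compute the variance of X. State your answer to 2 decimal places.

Var(X) = 74.525 − (-8.125)² = 8.509375

8.51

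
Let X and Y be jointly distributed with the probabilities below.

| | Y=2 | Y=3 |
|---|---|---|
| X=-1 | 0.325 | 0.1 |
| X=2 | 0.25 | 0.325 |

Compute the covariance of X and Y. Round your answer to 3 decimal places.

0.242

E[X] = 0.725,  E[Y] = 2.425
E[XY] = 2
Cov(X,Y) = E[XY] − E[X]E[Y] = 2 − (0.725)(2.425) = 0.241875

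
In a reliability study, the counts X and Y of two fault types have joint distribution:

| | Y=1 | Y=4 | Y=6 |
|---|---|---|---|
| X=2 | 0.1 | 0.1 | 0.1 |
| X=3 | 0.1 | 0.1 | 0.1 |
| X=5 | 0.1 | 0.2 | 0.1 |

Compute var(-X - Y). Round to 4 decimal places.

5.5600

E[X] = 3.5,  E[Y] = 3.7,  E[XY] = 13
var(X) = 13.9 − (3.5)² = 1.65;  var(Y) = 17.5 − (3.7)² = 3.81
Cov(X,Y) = 13 − (3.5)(3.7) = 0.05
var(-X - Y) = (-1)²·1.65 + (-1)²·3.81 + 2·(-1)·(-1)·0.05 = 5.56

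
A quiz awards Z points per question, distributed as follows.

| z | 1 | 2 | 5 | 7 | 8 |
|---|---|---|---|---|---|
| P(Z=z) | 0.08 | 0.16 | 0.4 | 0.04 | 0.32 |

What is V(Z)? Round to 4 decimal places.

E[Z] = (1)(0.08) + (2)(0.16) + (5)(0.4) + (7)(0.04) + (8)(0.32) = 5.24
E[Z²] = (1)²(0.08) + (2)²(0.16) + (5)²(0.4) + (7)²(0.04) + (8)²(0.32) = 33.16
V(Z) = E[Z²] − (E[Z])² = 33.16 − (5.24)² = 5.7024

5.7024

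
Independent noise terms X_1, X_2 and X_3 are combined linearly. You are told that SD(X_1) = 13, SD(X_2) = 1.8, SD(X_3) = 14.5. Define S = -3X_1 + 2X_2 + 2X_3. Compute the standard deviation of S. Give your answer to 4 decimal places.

48.7336

V(X_1) = 169, V(X_2) = 3.24, V(X_3) = 210.25
By independence, V(S) = (-3)²V(X_1) + (2)²V(X_2) + (2)²V(X_3)
= (-3)²·169 + (2)²·3.24 + (2)²·210.25 = 2374.96
SD(S) = √2374.96 ≈ 48.7336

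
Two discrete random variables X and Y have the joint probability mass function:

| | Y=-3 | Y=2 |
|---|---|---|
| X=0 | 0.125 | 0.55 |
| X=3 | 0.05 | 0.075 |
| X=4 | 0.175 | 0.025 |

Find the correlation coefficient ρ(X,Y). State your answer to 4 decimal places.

-0.5361

E[X] = 1.175,  E[Y] = 0.25
E[XY] = -1.9
Cov(X,Y) = E[XY] − E[X]E[Y] = -1.9 − (1.175)(0.25) = -2.19375
Var(X) = 2.944375,  Var(Y) = 5.6875
ρ = -2.19375 / √(2.944375·5.6875) ≈ -0.5361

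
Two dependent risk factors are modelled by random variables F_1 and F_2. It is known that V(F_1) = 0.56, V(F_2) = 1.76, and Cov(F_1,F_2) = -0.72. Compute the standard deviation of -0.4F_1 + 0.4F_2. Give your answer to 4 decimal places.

V(-0.4F_1 + 0.4F_2) = (-0.4)²·V(F_1) + (0.4)²·V(F_2) + 2·(-0.4)·(0.4)·Cov(F_1,F_2)
= 0.16·0.56 + 0.16·1.76 + -0.32·-0.72 = 0.6016
SD(-0.4F_1 + 0.4F_2) = √0.6016 ≈ 0.7756

0.7756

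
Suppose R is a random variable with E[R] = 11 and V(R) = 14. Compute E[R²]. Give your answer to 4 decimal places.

135.0000

E[R²] = V(R) + (E[R])² = 14 + (11)² = 135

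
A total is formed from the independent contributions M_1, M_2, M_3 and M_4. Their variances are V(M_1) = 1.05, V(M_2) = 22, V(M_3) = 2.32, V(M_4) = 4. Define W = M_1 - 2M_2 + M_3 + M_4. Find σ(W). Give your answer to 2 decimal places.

By independence, V(W) = (1)²V(M_1) + (-2)²V(M_2) + (1)²V(M_3) + (1)²V(M_4)
= (1)²·1.05 + (-2)²·22 + (1)²·2.32 + (1)²·4 = 95.37
σ(W) = √95.37 ≈ 9.77

9.77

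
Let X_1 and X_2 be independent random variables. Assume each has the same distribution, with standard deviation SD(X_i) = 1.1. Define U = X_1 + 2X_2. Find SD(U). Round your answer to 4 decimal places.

var(X_i) = (1.1)² = 1.21
By independence, var(U) = (1)²var(X_1) + (2)²var(X_2)
= (1)²·1.21 + (2)²·1.21 = 6.05
SD(U) = √6.05 ≈ 2.4597

2.4597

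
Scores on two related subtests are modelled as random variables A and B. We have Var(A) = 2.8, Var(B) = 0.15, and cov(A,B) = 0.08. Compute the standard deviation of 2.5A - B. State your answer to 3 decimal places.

Var(2.5A - B) = (2.5)²·Var(A) + (-1)²·Var(B) + 2·(2.5)·(-1)·cov(A,B)
= 6.25·2.8 + 1·0.15 + -5·0.08 = 17.25
sd(2.5A - B) = √17.25 ≈ 4.153

4.153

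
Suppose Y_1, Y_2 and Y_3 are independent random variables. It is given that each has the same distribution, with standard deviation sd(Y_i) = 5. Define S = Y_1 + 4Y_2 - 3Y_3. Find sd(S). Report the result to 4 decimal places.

var(Y_i) = (5)² = 25
By independence, var(S) = (1)²var(Y_1) + (4)²var(Y_2) + (-3)²var(Y_3)
= (1)²·25 + (4)²·25 + (-3)²·25 = 650
sd(S) = √650 ≈ 25.4951

25.4951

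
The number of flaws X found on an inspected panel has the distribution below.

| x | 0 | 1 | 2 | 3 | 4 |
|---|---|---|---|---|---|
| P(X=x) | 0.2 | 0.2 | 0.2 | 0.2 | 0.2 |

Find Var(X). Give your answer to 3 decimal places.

2.000

E[X] = (0)(0.2) + (1)(0.2) + (2)(0.2) + (3)(0.2) + (4)(0.2) = 2
E[X²] = (0)²(0.2) + (1)²(0.2) + (2)²(0.2) + (3)²(0.2) + (4)²(0.2) = 6
Var(X) = E[X²] − (E[X])² = 6 − (2)² = 2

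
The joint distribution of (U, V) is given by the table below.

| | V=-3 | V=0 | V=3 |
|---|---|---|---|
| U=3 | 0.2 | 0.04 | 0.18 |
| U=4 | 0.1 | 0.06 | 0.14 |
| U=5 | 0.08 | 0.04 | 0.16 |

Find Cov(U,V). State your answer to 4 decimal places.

0.3420

E[U] = 3.86,  E[V] = 0.3
E[UV] = 1.5
Cov(U,V) = E[UV] − E[U]E[V] = 1.5 − (3.86)(0.3) = 0.342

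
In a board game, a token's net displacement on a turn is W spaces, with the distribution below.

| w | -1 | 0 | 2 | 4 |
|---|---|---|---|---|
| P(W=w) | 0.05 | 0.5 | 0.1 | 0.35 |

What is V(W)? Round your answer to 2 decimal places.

3.65

E[W] = (-1)(0.05) + (0)(0.5) + (2)(0.1) + (4)(0.35) = 1.55
E[W²] = (-1)²(0.05) + (0)²(0.5) + (2)²(0.1) + (4)²(0.35) = 6.05
V(W) = E[W²] − (E[W])² = 6.05 − (1.55)² = 3.6475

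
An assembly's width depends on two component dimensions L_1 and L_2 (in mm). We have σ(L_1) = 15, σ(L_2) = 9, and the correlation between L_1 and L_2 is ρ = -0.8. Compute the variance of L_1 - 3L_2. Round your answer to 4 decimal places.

1602.0000

var(L_1) = (15)² = 225;  var(L_2) = (9)² = 81
Cov(L_1,L_2) = ρ·σ(L_1)·σ(L_2) = -0.8·15·9 = -108
var(L_1 - 3L_2) = (1)²·var(L_1) + (-3)²·var(L_2) + 2·(1)·(-3)·Cov(L_1,L_2)
= 1·225 + 9·81 + -6·-108 = 1602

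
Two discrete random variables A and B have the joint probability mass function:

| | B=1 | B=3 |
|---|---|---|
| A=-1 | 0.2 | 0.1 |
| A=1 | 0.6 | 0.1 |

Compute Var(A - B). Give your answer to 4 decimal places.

E[A] = 0.4,  E[B] = 1.4,  E[AB] = 0.4
Var(A) = 1 − (0.4)² = 0.84;  Var(B) = 2.6 − (1.4)² = 0.64
cov(A,B) = 0.4 − (0.4)(1.4) = -0.16
Var(A - B) = (1)²·0.84 + (-1)²·0.64 + 2·(1)·(-1)·-0.16 = 1.8

1.8000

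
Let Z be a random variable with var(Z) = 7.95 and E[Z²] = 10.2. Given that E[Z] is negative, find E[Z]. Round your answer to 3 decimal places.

-1.500

(E[Z])² = E[Z²] − var(Z) = 10.2 − 7.95 = 2.25
E[Z] = −√2.25 = -1.5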